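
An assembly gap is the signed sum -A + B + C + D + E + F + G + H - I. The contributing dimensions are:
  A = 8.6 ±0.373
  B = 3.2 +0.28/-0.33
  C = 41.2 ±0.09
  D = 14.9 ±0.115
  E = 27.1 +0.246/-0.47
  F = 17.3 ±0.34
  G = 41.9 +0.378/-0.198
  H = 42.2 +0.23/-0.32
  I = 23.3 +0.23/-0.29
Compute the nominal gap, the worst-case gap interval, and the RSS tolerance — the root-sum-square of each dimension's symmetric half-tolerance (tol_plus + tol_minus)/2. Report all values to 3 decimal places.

nominal=155.900 wc=[153.434,158.242] rss=0.851

Stack each dimension's contribution:
  -A: nom -8.600 → Σnom=-8.600; wc +0.373/-0.373 → slack +0.373/-0.373; half-tol=0.373, Σhalf²=0.139129
  +B: nom +3.200 → Σnom=-5.400; wc +0.280/-0.330 → slack +0.653/-0.703; half-tol=0.305, Σhalf²=0.232154
  +C: nom +41.200 → Σnom=35.800; wc +0.090/-0.090 → slack +0.743/-0.793; half-tol=0.090, Σhalf²=0.240254
  +D: nom +14.900 → Σnom=50.700; wc +0.115/-0.115 → slack +0.858/-0.908; half-tol=0.115, Σhalf²=0.253479
  +E: nom +27.100 → Σnom=77.800; wc +0.246/-0.470 → slack +1.104/-1.378; half-tol=0.358, Σhalf²=0.381643
  +F: nom +17.300 → Σnom=95.100; wc +0.340/-0.340 → slack +1.444/-1.718; half-tol=0.340, Σhalf²=0.497243
  +G: nom +41.900 → Σnom=137.000; wc +0.378/-0.198 → slack +1.822/-1.916; half-tol=0.288, Σhalf²=0.580187
  +H: nom +42.200 → Σnom=179.200; wc +0.230/-0.320 → slack +2.052/-2.236; half-tol=0.275, Σhalf²=0.655812
  -I: nom -23.300 → Σnom=155.900; wc +0.290/-0.230 → slack +2.342/-2.466; half-tol=0.260, Σhalf²=0.723412
Nominal = 155.900. Worst-case = [155.900 - 2.466, 155.900 + 2.342] = [153.434, 158.242]. RSS = √0.723412 = 0.851.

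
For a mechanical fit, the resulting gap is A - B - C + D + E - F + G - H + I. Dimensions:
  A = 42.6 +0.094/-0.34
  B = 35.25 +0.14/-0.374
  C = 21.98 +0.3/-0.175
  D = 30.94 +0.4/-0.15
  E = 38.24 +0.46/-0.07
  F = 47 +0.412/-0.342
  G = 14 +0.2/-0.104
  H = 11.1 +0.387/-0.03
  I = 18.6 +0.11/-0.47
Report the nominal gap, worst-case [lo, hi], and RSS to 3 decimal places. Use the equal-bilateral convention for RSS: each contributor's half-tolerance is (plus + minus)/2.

Stack each dimension's contribution:
  +A: nom +42.600 → Σnom=42.600; wc +0.094/-0.340 → slack +0.094/-0.340; half-tol=0.217, Σhalf²=0.047089
  -B: nom -35.250 → Σnom=7.350; wc +0.374/-0.140 → slack +0.468/-0.480; half-tol=0.257, Σhalf²=0.113138
  -C: nom -21.980 → Σnom=-14.630; wc +0.175/-0.300 → slack +0.643/-0.780; half-tol=0.237, Σhalf²=0.169544
  +D: nom +30.940 → Σnom=16.310; wc +0.400/-0.150 → slack +1.043/-0.930; half-tol=0.275, Σhalf²=0.245169
  +E: nom +38.240 → Σnom=54.550; wc +0.460/-0.070 → slack +1.503/-1.000; half-tol=0.265, Σhalf²=0.315394
  -F: nom -47.000 → Σnom=7.550; wc +0.342/-0.412 → slack +1.845/-1.412; half-tol=0.377, Σhalf²=0.457523
  +G: nom +14.000 → Σnom=21.550; wc +0.200/-0.104 → slack +2.045/-1.516; half-tol=0.152, Σhalf²=0.480627
  -H: nom -11.100 → Σnom=10.450; wc +0.030/-0.387 → slack +2.075/-1.903; half-tol=0.209, Σhalf²=0.524100
  +I: nom +18.600 → Σnom=29.050; wc +0.110/-0.470 → slack +2.185/-2.373; half-tol=0.290, Σhalf²=0.608200
Nominal = 29.050. Worst-case = [29.050 - 2.373, 29.050 + 2.185] = [26.677, 31.235]. RSS = √0.608200 = 0.780.

nominal=29.050 wc=[26.677,31.235] rss=0.780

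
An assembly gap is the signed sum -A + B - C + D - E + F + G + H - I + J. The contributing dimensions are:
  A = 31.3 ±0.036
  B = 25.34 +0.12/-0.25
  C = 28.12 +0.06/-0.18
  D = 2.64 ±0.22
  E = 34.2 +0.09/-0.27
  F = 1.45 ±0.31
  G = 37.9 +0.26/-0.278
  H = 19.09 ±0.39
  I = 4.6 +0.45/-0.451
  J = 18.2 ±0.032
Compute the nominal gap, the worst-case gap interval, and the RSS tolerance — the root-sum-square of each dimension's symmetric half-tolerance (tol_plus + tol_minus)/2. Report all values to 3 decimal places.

Stack each dimension's contribution:
  -A: nom -31.300 → Σnom=-31.300; wc +0.036/-0.036 → slack +0.036/-0.036; half-tol=0.036, Σhalf²=0.001296
  +B: nom +25.340 → Σnom=-5.960; wc +0.120/-0.250 → slack +0.156/-0.286; half-tol=0.185, Σhalf²=0.035521
  -C: nom -28.120 → Σnom=-34.080; wc +0.180/-0.060 → slack +0.336/-0.346; half-tol=0.120, Σhalf²=0.049921
  +D: nom +2.640 → Σnom=-31.440; wc +0.220/-0.220 → slack +0.556/-0.566; half-tol=0.220, Σhalf²=0.098321
  -E: nom -34.200 → Σnom=-65.640; wc +0.270/-0.090 → slack +0.826/-0.656; half-tol=0.180, Σhalf²=0.130721
  +F: nom +1.450 → Σnom=-64.190; wc +0.310/-0.310 → slack +1.136/-0.966; half-tol=0.310, Σhalf²=0.226821
  +G: nom +37.900 → Σnom=-26.290; wc +0.260/-0.278 → slack +1.396/-1.244; half-tol=0.269, Σhalf²=0.299182
  +H: nom +19.090 → Σnom=-7.200; wc +0.390/-0.390 → slack +1.786/-1.634; half-tol=0.390, Σhalf²=0.451282
  -I: nom -4.600 → Σnom=-11.800; wc +0.451/-0.450 → slack +2.237/-2.084; half-tol=0.451, Σhalf²=0.654232
  +J: nom +18.200 → Σnom=6.400; wc +0.032/-0.032 → slack +2.269/-2.116; half-tol=0.032, Σhalf²=0.655256
Nominal = 6.400. Worst-case = [6.400 - 2.116, 6.400 + 2.269] = [4.284, 8.669]. RSS = √0.655256 = 0.809.

nominal=6.400 wc=[4.284,8.669] rss=0.809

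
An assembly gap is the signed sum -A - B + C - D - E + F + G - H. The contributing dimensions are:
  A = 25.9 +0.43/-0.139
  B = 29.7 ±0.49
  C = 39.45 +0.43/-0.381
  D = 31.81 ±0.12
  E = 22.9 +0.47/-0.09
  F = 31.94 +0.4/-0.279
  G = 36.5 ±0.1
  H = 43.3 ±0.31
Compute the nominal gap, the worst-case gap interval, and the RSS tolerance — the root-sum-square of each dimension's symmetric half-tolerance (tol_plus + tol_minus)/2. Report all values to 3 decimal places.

nominal=-45.720 wc=[-48.300,-43.641] rss=0.894

Stack each dimension's contribution:
  -A: nom -25.900 → Σnom=-25.900; wc +0.139/-0.430 → slack +0.139/-0.430; half-tol=0.284, Σhalf²=0.080940
  -B: nom -29.700 → Σnom=-55.600; wc +0.490/-0.490 → slack +0.629/-0.920; half-tol=0.490, Σhalf²=0.321040
  +C: nom +39.450 → Σnom=-16.150; wc +0.430/-0.381 → slack +1.059/-1.301; half-tol=0.405, Σhalf²=0.485470
  -D: nom -31.810 → Σnom=-47.960; wc +0.120/-0.120 → slack +1.179/-1.421; half-tol=0.120, Σhalf²=0.499870
  -E: nom -22.900 → Σnom=-70.860; wc +0.090/-0.470 → slack +1.269/-1.891; half-tol=0.280, Σhalf²=0.578270
  +F: nom +31.940 → Σnom=-38.920; wc +0.400/-0.279 → slack +1.669/-2.170; half-tol=0.340, Σhalf²=0.693531
  +G: nom +36.500 → Σnom=-2.420; wc +0.100/-0.100 → slack +1.769/-2.270; half-tol=0.100, Σhalf²=0.703531
  -H: nom -43.300 → Σnom=-45.720; wc +0.310/-0.310 → slack +2.079/-2.580; half-tol=0.310, Σhalf²=0.799631
Nominal = -45.720. Worst-case = [-45.720 - 2.580, -45.720 + 2.079] = [-48.300, -43.641]. RSS = √0.799631 = 0.894.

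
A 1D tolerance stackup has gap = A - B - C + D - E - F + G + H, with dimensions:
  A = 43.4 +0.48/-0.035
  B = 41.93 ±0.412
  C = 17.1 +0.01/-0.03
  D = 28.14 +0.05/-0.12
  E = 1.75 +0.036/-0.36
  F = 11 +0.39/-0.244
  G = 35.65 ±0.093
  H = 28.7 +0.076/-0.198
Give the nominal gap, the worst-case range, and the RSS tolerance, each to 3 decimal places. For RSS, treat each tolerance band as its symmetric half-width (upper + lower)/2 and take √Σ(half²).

nominal=64.110 wc=[62.816,65.855] rss=0.641

Stack each dimension's contribution:
  +A: nom +43.400 → Σnom=43.400; wc +0.480/-0.035 → slack +0.480/-0.035; half-tol=0.258, Σhalf²=0.066306
  -B: nom -41.930 → Σnom=1.470; wc +0.412/-0.412 → slack +0.892/-0.447; half-tol=0.412, Σhalf²=0.236050
  -C: nom -17.100 → Σnom=-15.630; wc +0.030/-0.010 → slack +0.922/-0.457; half-tol=0.020, Σhalf²=0.236450
  +D: nom +28.140 → Σnom=12.510; wc +0.050/-0.120 → slack +0.972/-0.577; half-tol=0.085, Σhalf²=0.243675
  -E: nom -1.750 → Σnom=10.760; wc +0.360/-0.036 → slack +1.332/-0.613; half-tol=0.198, Σhalf²=0.282879
  -F: nom -11.000 → Σnom=-0.240; wc +0.244/-0.390 → slack +1.576/-1.003; half-tol=0.317, Σhalf²=0.383368
  +G: nom +35.650 → Σnom=35.410; wc +0.093/-0.093 → slack +1.669/-1.096; half-tol=0.093, Σhalf²=0.392017
  +H: nom +28.700 → Σnom=64.110; wc +0.076/-0.198 → slack +1.745/-1.294; half-tol=0.137, Σhalf²=0.410786
Nominal = 64.110. Worst-case = [64.110 - 1.294, 64.110 + 1.745] = [62.816, 65.855]. RSS = √0.410786 = 0.641.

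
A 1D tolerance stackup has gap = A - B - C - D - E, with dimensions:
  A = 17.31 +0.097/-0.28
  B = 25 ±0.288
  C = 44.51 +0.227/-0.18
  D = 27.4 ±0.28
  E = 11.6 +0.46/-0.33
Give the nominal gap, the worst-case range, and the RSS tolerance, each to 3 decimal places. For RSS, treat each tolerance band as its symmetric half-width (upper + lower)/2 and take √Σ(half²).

nominal=-91.200 wc=[-92.735,-90.025] rss=0.628

Stack each dimension's contribution:
  +A: nom +17.310 → Σnom=17.310; wc +0.097/-0.280 → slack +0.097/-0.280; half-tol=0.189, Σhalf²=0.035532
  -B: nom -25.000 → Σnom=-7.690; wc +0.288/-0.288 → slack +0.385/-0.568; half-tol=0.288, Σhalf²=0.118476
  -C: nom -44.510 → Σnom=-52.200; wc +0.180/-0.227 → slack +0.565/-0.795; half-tol=0.204, Σhalf²=0.159888
  -D: nom -27.400 → Σnom=-79.600; wc +0.280/-0.280 → slack +0.845/-1.075; half-tol=0.280, Σhalf²=0.238289
  -E: nom -11.600 → Σnom=-91.200; wc +0.330/-0.460 → slack +1.175/-1.535; half-tol=0.395, Σhalf²=0.394314
Nominal = -91.200. Worst-case = [-91.200 - 1.535, -91.200 + 1.175] = [-92.735, -90.025]. RSS = √0.394314 = 0.628.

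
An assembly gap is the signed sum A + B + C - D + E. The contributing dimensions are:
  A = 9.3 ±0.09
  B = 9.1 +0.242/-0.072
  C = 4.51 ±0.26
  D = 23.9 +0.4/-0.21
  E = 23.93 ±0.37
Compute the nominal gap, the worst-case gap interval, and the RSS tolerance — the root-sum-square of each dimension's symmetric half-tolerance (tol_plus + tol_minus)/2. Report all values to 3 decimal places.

nominal=22.940 wc=[21.748,24.112] rss=0.575

Stack each dimension's contribution:
  +A: nom +9.300 → Σnom=9.300; wc +0.090/-0.090 → slack +0.090/-0.090; half-tol=0.090, Σhalf²=0.008100
  +B: nom +9.100 → Σnom=18.400; wc +0.242/-0.072 → slack +0.332/-0.162; half-tol=0.157, Σhalf²=0.032749
  +C: nom +4.510 → Σnom=22.910; wc +0.260/-0.260 → slack +0.592/-0.422; half-tol=0.260, Σhalf²=0.100349
  -D: nom -23.900 → Σnom=-0.990; wc +0.210/-0.400 → slack +0.802/-0.822; half-tol=0.305, Σhalf²=0.193374
  +E: nom +23.930 → Σnom=22.940; wc +0.370/-0.370 → slack +1.172/-1.192; half-tol=0.370, Σhalf²=0.330274
Nominal = 22.940. Worst-case = [22.940 - 1.192, 22.940 + 1.172] = [21.748, 24.112]. RSS = √0.330274 = 0.575.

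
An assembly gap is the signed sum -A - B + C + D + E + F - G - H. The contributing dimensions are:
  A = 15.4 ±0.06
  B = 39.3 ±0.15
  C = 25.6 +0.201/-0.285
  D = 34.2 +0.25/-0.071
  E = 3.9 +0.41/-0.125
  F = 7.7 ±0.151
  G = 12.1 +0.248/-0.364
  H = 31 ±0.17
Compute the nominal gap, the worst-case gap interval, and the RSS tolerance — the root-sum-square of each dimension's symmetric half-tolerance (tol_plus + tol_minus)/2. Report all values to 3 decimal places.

Stack each dimension's contribution:
  -A: nom -15.400 → Σnom=-15.400; wc +0.060/-0.060 → slack +0.060/-0.060; half-tol=0.060, Σhalf²=0.003600
  -B: nom -39.300 → Σnom=-54.700; wc +0.150/-0.150 → slack +0.210/-0.210; half-tol=0.150, Σhalf²=0.026100
  +C: nom +25.600 → Σnom=-29.100; wc +0.201/-0.285 → slack +0.411/-0.495; half-tol=0.243, Σhalf²=0.085149
  +D: nom +34.200 → Σnom=5.100; wc +0.250/-0.071 → slack +0.661/-0.566; half-tol=0.161, Σhalf²=0.110909
  +E: nom +3.900 → Σnom=9.000; wc +0.410/-0.125 → slack +1.071/-0.691; half-tol=0.267, Σhalf²=0.182465
  +F: nom +7.700 → Σnom=16.700; wc +0.151/-0.151 → slack +1.222/-0.842; half-tol=0.151, Σhalf²=0.205266
  -G: nom -12.100 → Σnom=4.600; wc +0.364/-0.248 → slack +1.586/-1.090; half-tol=0.306, Σhalf²=0.298902
  -H: nom -31.000 → Σnom=-26.400; wc +0.170/-0.170 → slack +1.756/-1.260; half-tol=0.170, Σhalf²=0.327802
Nominal = -26.400. Worst-case = [-26.400 - 1.260, -26.400 + 1.756] = [-27.660, -24.644]. RSS = √0.327802 = 0.573.

nominal=-26.400 wc=[-27.660,-24.644] rss=0.573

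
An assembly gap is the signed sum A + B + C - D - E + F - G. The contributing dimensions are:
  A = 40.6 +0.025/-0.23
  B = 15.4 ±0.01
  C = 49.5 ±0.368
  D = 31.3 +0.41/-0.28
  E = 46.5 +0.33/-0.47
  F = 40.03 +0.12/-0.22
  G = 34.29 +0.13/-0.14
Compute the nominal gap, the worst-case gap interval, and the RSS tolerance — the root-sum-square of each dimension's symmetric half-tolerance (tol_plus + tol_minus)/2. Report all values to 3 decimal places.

Stack each dimension's contribution:
  +A: nom +40.600 → Σnom=40.600; wc +0.025/-0.230 → slack +0.025/-0.230; half-tol=0.128, Σhalf²=0.016256
  +B: nom +15.400 → Σnom=56.000; wc +0.010/-0.010 → slack +0.035/-0.240; half-tol=0.010, Σhalf²=0.016356
  +C: nom +49.500 → Σnom=105.500; wc +0.368/-0.368 → slack +0.403/-0.608; half-tol=0.368, Σhalf²=0.151780
  -D: nom -31.300 → Σnom=74.200; wc +0.280/-0.410 → slack +0.683/-1.018; half-tol=0.345, Σhalf²=0.270805
  -E: nom -46.500 → Σnom=27.700; wc +0.470/-0.330 → slack +1.153/-1.348; half-tol=0.400, Σhalf²=0.430805
  +F: nom +40.030 → Σnom=67.730; wc +0.120/-0.220 → slack +1.273/-1.568; half-tol=0.170, Σhalf²=0.459705
  -G: nom -34.290 → Σnom=33.440; wc +0.140/-0.130 → slack +1.413/-1.698; half-tol=0.135, Σhalf²=0.477930
Nominal = 33.440. Worst-case = [33.440 - 1.698, 33.440 + 1.413] = [31.742, 34.853]. RSS = √0.477930 = 0.691.

nominal=33.440 wc=[31.742,34.853] rss=0.691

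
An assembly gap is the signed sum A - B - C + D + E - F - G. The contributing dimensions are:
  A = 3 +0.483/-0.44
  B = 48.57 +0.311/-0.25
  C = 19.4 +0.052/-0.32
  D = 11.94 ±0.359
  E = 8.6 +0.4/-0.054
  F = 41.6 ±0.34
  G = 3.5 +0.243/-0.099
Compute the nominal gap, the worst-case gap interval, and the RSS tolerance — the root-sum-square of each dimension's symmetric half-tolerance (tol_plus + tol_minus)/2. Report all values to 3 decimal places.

nominal=-89.530 wc=[-91.329,-87.279] rss=0.807

Stack each dimension's contribution:
  +A: nom +3.000 → Σnom=3.000; wc +0.483/-0.440 → slack +0.483/-0.440; half-tol=0.462, Σhalf²=0.212982
  -B: nom -48.570 → Σnom=-45.570; wc +0.250/-0.311 → slack +0.733/-0.751; half-tol=0.280, Σhalf²=0.291662
  -C: nom -19.400 → Σnom=-64.970; wc +0.320/-0.052 → slack +1.053/-0.803; half-tol=0.186, Σhalf²=0.326259
  +D: nom +11.940 → Σnom=-53.030; wc +0.359/-0.359 → slack +1.412/-1.162; half-tol=0.359, Σhalf²=0.455140
  +E: nom +8.600 → Σnom=-44.430; wc +0.400/-0.054 → slack +1.812/-1.216; half-tol=0.227, Σhalf²=0.506669
  -F: nom -41.600 → Σnom=-86.030; wc +0.340/-0.340 → slack +2.152/-1.556; half-tol=0.340, Σhalf²=0.622269
  -G: nom -3.500 → Σnom=-89.530; wc +0.099/-0.243 → slack +2.251/-1.799; half-tol=0.171, Σhalf²=0.651510
Nominal = -89.530. Worst-case = [-89.530 - 1.799, -89.530 + 2.251] = [-91.329, -87.279]. RSS = √0.651510 = 0.807.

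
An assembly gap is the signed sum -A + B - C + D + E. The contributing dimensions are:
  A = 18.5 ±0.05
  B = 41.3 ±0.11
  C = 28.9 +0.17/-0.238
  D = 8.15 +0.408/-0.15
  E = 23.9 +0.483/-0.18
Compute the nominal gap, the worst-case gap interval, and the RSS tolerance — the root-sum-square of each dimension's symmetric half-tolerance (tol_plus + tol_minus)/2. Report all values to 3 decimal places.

nominal=25.950 wc=[25.290,27.239] rss=0.494

Stack each dimension's contribution:
  -A: nom -18.500 → Σnom=-18.500; wc +0.050/-0.050 → slack +0.050/-0.050; half-tol=0.050, Σhalf²=0.002500
  +B: nom +41.300 → Σnom=22.800; wc +0.110/-0.110 → slack +0.160/-0.160; half-tol=0.110, Σhalf²=0.014600
  -C: nom -28.900 → Σnom=-6.100; wc +0.238/-0.170 → slack +0.398/-0.330; half-tol=0.204, Σhalf²=0.056216
  +D: nom +8.150 → Σnom=2.050; wc +0.408/-0.150 → slack +0.806/-0.480; half-tol=0.279, Σhalf²=0.134057
  +E: nom +23.900 → Σnom=25.950; wc +0.483/-0.180 → slack +1.289/-0.660; half-tol=0.332, Σhalf²=0.243949
Nominal = 25.950. Worst-case = [25.950 - 0.660, 25.950 + 1.289] = [25.290, 27.239]. RSS = √0.243949 = 0.494.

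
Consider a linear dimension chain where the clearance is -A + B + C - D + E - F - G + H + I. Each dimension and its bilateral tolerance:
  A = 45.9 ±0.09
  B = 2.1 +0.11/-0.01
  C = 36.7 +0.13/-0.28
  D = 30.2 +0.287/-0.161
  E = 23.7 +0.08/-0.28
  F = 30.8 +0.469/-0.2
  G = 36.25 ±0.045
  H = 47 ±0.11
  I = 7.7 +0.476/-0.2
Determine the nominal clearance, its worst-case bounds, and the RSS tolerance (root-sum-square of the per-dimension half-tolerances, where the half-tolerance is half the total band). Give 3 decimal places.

Stack each dimension's contribution:
  -A: nom -45.900 → Σnom=-45.900; wc +0.090/-0.090 → slack +0.090/-0.090; half-tol=0.090, Σhalf²=0.008100
  +B: nom +2.100 → Σnom=-43.800; wc +0.110/-0.010 → slack +0.200/-0.100; half-tol=0.060, Σhalf²=0.011700
  +C: nom +36.700 → Σnom=-7.100; wc +0.130/-0.280 → slack +0.330/-0.380; half-tol=0.205, Σhalf²=0.053725
  -D: nom -30.200 → Σnom=-37.300; wc +0.161/-0.287 → slack +0.491/-0.667; half-tol=0.224, Σhalf²=0.103901
  +E: nom +23.700 → Σnom=-13.600; wc +0.080/-0.280 → slack +0.571/-0.947; half-tol=0.180, Σhalf²=0.136301
  -F: nom -30.800 → Σnom=-44.400; wc +0.200/-0.469 → slack +0.771/-1.416; half-tol=0.335, Σhalf²=0.248191
  -G: nom -36.250 → Σnom=-80.650; wc +0.045/-0.045 → slack +0.816/-1.461; half-tol=0.045, Σhalf²=0.250216
  +H: nom +47.000 → Σnom=-33.650; wc +0.110/-0.110 → slack +0.926/-1.571; half-tol=0.110, Σhalf²=0.262316
  +I: nom +7.700 → Σnom=-25.950; wc +0.476/-0.200 → slack +1.402/-1.771; half-tol=0.338, Σhalf²=0.376560
Nominal = -25.950. Worst-case = [-25.950 - 1.771, -25.950 + 1.402] = [-27.721, -24.548]. RSS = √0.376560 = 0.614.

nominal=-25.950 wc=[-27.721,-24.548] rss=0.614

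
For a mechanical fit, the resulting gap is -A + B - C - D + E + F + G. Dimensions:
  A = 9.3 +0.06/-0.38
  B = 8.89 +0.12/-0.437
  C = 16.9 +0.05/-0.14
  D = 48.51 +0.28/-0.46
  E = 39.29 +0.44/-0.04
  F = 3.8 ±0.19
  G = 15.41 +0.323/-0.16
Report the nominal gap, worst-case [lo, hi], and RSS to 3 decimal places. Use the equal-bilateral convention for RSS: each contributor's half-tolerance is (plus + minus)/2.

nominal=-7.320 wc=[-8.537,-5.267] rss=0.651

Stack each dimension's contribution:
  -A: nom -9.300 → Σnom=-9.300; wc +0.380/-0.060 → slack +0.380/-0.060; half-tol=0.220, Σhalf²=0.048400
  +B: nom +8.890 → Σnom=-0.410; wc +0.120/-0.437 → slack +0.500/-0.497; half-tol=0.278, Σhalf²=0.125962
  -C: nom -16.900 → Σnom=-17.310; wc +0.140/-0.050 → slack +0.640/-0.547; half-tol=0.095, Σhalf²=0.134987
  -D: nom -48.510 → Σnom=-65.820; wc +0.460/-0.280 → slack +1.100/-0.827; half-tol=0.370, Σhalf²=0.271887
  +E: nom +39.290 → Σnom=-26.530; wc +0.440/-0.040 → slack +1.540/-0.867; half-tol=0.240, Σhalf²=0.329487
  +F: nom +3.800 → Σnom=-22.730; wc +0.190/-0.190 → slack +1.730/-1.057; half-tol=0.190, Σhalf²=0.365587
  +G: nom +15.410 → Σnom=-7.320; wc +0.323/-0.160 → slack +2.053/-1.217; half-tol=0.241, Σhalf²=0.423910
Nominal = -7.320. Worst-case = [-7.320 - 1.217, -7.320 + 2.053] = [-8.537, -5.267]. RSS = √0.423910 = 0.651.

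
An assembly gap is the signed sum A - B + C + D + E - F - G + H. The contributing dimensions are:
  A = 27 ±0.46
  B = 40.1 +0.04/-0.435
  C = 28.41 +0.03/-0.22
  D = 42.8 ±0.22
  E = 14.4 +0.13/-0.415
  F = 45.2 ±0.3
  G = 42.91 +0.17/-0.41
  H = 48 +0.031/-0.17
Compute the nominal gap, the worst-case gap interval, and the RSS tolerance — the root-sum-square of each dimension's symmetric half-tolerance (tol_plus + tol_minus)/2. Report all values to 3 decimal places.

nominal=32.400 wc=[30.405,34.416] rss=0.768

Stack each dimension's contribution:
  +A: nom +27.000 → Σnom=27.000; wc +0.460/-0.460 → slack +0.460/-0.460; half-tol=0.460, Σhalf²=0.211600
  -B: nom -40.100 → Σnom=-13.100; wc +0.435/-0.040 → slack +0.895/-0.500; half-tol=0.237, Σhalf²=0.268006
  +C: nom +28.410 → Σnom=15.310; wc +0.030/-0.220 → slack +0.925/-0.720; half-tol=0.125, Σhalf²=0.283631
  +D: nom +42.800 → Σnom=58.110; wc +0.220/-0.220 → slack +1.145/-0.940; half-tol=0.220, Σhalf²=0.332031
  +E: nom +14.400 → Σnom=72.510; wc +0.130/-0.415 → slack +1.275/-1.355; half-tol=0.272, Σhalf²=0.406287
  -F: nom -45.200 → Σnom=27.310; wc +0.300/-0.300 → slack +1.575/-1.655; half-tol=0.300, Σhalf²=0.496287
  -G: nom -42.910 → Σnom=-15.600; wc +0.410/-0.170 → slack +1.985/-1.825; half-tol=0.290, Σhalf²=0.580387
  +H: nom +48.000 → Σnom=32.400; wc +0.031/-0.170 → slack +2.016/-1.995; half-tol=0.101, Σhalf²=0.590488
Nominal = 32.400. Worst-case = [32.400 - 1.995, 32.400 + 2.016] = [30.405, 34.416]. RSS = √0.590488 = 0.768.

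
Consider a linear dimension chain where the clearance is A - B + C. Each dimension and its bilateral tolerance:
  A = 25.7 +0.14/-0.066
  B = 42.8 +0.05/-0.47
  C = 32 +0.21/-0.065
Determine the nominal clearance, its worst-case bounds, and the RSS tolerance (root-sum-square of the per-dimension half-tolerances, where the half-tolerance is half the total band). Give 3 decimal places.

nominal=14.900 wc=[14.719,15.720] rss=0.312

Stack each dimension's contribution:
  +A: nom +25.700 → Σnom=25.700; wc +0.140/-0.066 → slack +0.140/-0.066; half-tol=0.103, Σhalf²=0.010609
  -B: nom -42.800 → Σnom=-17.100; wc +0.470/-0.050 → slack +0.610/-0.116; half-tol=0.260, Σhalf²=0.078209
  +C: nom +32.000 → Σnom=14.900; wc +0.210/-0.065 → slack +0.820/-0.181; half-tol=0.138, Σhalf²=0.097115
Nominal = 14.900. Worst-case = [14.900 - 0.181, 14.900 + 0.820] = [14.719, 15.720]. RSS = √0.097115 = 0.312.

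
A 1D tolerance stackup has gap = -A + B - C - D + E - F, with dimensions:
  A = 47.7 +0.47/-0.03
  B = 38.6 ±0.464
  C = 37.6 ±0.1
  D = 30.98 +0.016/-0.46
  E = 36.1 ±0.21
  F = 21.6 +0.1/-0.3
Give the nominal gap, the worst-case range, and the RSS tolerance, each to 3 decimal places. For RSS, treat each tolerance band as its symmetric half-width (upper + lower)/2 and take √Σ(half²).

nominal=-63.180 wc=[-64.540,-61.616] rss=0.655

Stack each dimension's contribution:
  -A: nom -47.700 → Σnom=-47.700; wc +0.030/-0.470 → slack +0.030/-0.470; half-tol=0.250, Σhalf²=0.062500
  +B: nom +38.600 → Σnom=-9.100; wc +0.464/-0.464 → slack +0.494/-0.934; half-tol=0.464, Σhalf²=0.277796
  -C: nom -37.600 → Σnom=-46.700; wc +0.100/-0.100 → slack +0.594/-1.034; half-tol=0.100, Σhalf²=0.287796
  -D: nom -30.980 → Σnom=-77.680; wc +0.460/-0.016 → slack +1.054/-1.050; half-tol=0.238, Σhalf²=0.344440
  +E: nom +36.100 → Σnom=-41.580; wc +0.210/-0.210 → slack +1.264/-1.260; half-tol=0.210, Σhalf²=0.388540
  -F: nom -21.600 → Σnom=-63.180; wc +0.300/-0.100 → slack +1.564/-1.360; half-tol=0.200, Σhalf²=0.428540
Nominal = -63.180. Worst-case = [-63.180 - 1.360, -63.180 + 1.564] = [-64.540, -61.616]. RSS = √0.428540 = 0.655.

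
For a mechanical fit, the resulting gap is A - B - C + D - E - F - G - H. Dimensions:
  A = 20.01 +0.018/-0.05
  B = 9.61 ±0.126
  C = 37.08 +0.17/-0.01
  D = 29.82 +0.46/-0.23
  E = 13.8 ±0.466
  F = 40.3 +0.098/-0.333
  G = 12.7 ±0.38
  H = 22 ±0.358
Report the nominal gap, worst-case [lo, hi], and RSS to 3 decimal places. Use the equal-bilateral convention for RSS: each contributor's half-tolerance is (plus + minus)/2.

nominal=-85.660 wc=[-87.538,-83.509] rss=0.825

Stack each dimension's contribution:
  +A: nom +20.010 → Σnom=20.010; wc +0.018/-0.050 → slack +0.018/-0.050; half-tol=0.034, Σhalf²=0.001156
  -B: nom -9.610 → Σnom=10.400; wc +0.126/-0.126 → slack +0.144/-0.176; half-tol=0.126, Σhalf²=0.017032
  -C: nom -37.080 → Σnom=-26.680; wc +0.010/-0.170 → slack +0.154/-0.346; half-tol=0.090, Σhalf²=0.025132
  +D: nom +29.820 → Σnom=3.140; wc +0.460/-0.230 → slack +0.614/-0.576; half-tol=0.345, Σhalf²=0.144157
  -E: nom -13.800 → Σnom=-10.660; wc +0.466/-0.466 → slack +1.080/-1.042; half-tol=0.466, Σhalf²=0.361313
  -F: nom -40.300 → Σnom=-50.960; wc +0.333/-0.098 → slack +1.413/-1.140; half-tol=0.216, Σhalf²=0.407753
  -G: nom -12.700 → Σnom=-63.660; wc +0.380/-0.380 → slack +1.793/-1.520; half-tol=0.380, Σhalf²=0.552153
  -H: nom -22.000 → Σnom=-85.660; wc +0.358/-0.358 → slack +2.151/-1.878; half-tol=0.358, Σhalf²=0.680317
Nominal = -85.660. Worst-case = [-85.660 - 1.878, -85.660 + 2.151] = [-87.538, -83.509]. RSS = √0.680317 = 0.825.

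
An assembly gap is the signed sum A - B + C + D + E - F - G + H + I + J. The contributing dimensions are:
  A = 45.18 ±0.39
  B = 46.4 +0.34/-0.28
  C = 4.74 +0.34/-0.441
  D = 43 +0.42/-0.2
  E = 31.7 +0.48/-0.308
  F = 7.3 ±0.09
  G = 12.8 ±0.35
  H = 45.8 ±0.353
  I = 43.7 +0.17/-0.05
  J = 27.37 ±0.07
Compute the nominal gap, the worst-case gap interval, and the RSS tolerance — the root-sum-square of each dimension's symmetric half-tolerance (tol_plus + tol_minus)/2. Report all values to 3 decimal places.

Stack each dimension's contribution:
  +A: nom +45.180 → Σnom=45.180; wc +0.390/-0.390 → slack +0.390/-0.390; half-tol=0.390, Σhalf²=0.152100
  -B: nom -46.400 → Σnom=-1.220; wc +0.280/-0.340 → slack +0.670/-0.730; half-tol=0.310, Σhalf²=0.248200
  +C: nom +4.740 → Σnom=3.520; wc +0.340/-0.441 → slack +1.010/-1.171; half-tol=0.391, Σhalf²=0.400690
  +D: nom +43.000 → Σnom=46.520; wc +0.420/-0.200 → slack +1.430/-1.371; half-tol=0.310, Σhalf²=0.496790
  +E: nom +31.700 → Σnom=78.220; wc +0.480/-0.308 → slack +1.910/-1.679; half-tol=0.394, Σhalf²=0.652026
  -F: nom -7.300 → Σnom=70.920; wc +0.090/-0.090 → slack +2.000/-1.769; half-tol=0.090, Σhalf²=0.660126
  -G: nom -12.800 → Σnom=58.120; wc +0.350/-0.350 → slack +2.350/-2.119; half-tol=0.350, Σhalf²=0.782626
  +H: nom +45.800 → Σnom=103.920; wc +0.353/-0.353 → slack +2.703/-2.472; half-tol=0.353, Σhalf²=0.907235
  +I: nom +43.700 → Σnom=147.620; wc +0.170/-0.050 → slack +2.873/-2.522; half-tol=0.110, Σhalf²=0.919335
  +J: nom +27.370 → Σnom=174.990; wc +0.070/-0.070 → slack +2.943/-2.592; half-tol=0.070, Σhalf²=0.924235
Nominal = 174.990. Worst-case = [174.990 - 2.592, 174.990 + 2.943] = [172.398, 177.933]. RSS = √0.924235 = 0.961.

nominal=174.990 wc=[172.398,177.933] rss=0.961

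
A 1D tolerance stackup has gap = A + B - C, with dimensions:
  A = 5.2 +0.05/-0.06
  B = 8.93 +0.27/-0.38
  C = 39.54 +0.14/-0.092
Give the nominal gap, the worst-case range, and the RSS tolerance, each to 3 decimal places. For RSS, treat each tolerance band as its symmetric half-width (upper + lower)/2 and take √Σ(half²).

Stack each dimension's contribution:
  +A: nom +5.200 → Σnom=5.200; wc +0.050/-0.060 → slack +0.050/-0.060; half-tol=0.055, Σhalf²=0.003025
  +B: nom +8.930 → Σnom=14.130; wc +0.270/-0.380 → slack +0.320/-0.440; half-tol=0.325, Σhalf²=0.108650
  -C: nom -39.540 → Σnom=-25.410; wc +0.092/-0.140 → slack +0.412/-0.580; half-tol=0.116, Σhalf²=0.122106
Nominal = -25.410. Worst-case = [-25.410 - 0.580, -25.410 + 0.412] = [-25.990, -24.998]. RSS = √0.122106 = 0.349.

nominal=-25.410 wc=[-25.990,-24.998] rss=0.349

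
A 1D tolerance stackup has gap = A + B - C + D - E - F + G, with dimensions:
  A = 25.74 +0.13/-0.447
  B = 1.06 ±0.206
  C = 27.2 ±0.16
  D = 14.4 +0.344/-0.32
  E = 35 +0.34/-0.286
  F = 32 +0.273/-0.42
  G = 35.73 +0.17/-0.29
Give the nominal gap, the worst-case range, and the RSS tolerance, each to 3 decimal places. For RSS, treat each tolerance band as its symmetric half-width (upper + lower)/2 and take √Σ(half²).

Stack each dimension's contribution:
  +A: nom +25.740 → Σnom=25.740; wc +0.130/-0.447 → slack +0.130/-0.447; half-tol=0.288, Σhalf²=0.083232
  +B: nom +1.060 → Σnom=26.800; wc +0.206/-0.206 → slack +0.336/-0.653; half-tol=0.206, Σhalf²=0.125668
  -C: nom -27.200 → Σnom=-0.400; wc +0.160/-0.160 → slack +0.496/-0.813; half-tol=0.160, Σhalf²=0.151268
  +D: nom +14.400 → Σnom=14.000; wc +0.344/-0.320 → slack +0.840/-1.133; half-tol=0.332, Σhalf²=0.261492
  -E: nom -35.000 → Σnom=-21.000; wc +0.286/-0.340 → slack +1.126/-1.473; half-tol=0.313, Σhalf²=0.359461
  -F: nom -32.000 → Σnom=-53.000; wc +0.420/-0.273 → slack +1.546/-1.746; half-tol=0.347, Σhalf²=0.479523
  +G: nom +35.730 → Σnom=-17.270; wc +0.170/-0.290 → slack +1.716/-2.036; half-tol=0.230, Σhalf²=0.532423
Nominal = -17.270. Worst-case = [-17.270 - 2.036, -17.270 + 1.716] = [-19.306, -15.554]. RSS = √0.532423 = 0.730.

nominal=-17.270 wc=[-19.306,-15.554] rss=0.730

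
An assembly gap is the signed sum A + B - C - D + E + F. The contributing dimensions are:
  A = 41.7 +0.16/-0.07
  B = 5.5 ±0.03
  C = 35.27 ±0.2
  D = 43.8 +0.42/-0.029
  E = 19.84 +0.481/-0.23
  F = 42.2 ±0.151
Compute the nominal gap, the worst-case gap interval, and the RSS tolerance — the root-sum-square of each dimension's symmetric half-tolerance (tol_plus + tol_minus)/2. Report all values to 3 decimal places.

nominal=30.170 wc=[29.069,31.221] rss=0.504

Stack each dimension's contribution:
  +A: nom +41.700 → Σnom=41.700; wc +0.160/-0.070 → slack +0.160/-0.070; half-tol=0.115, Σhalf²=0.013225
  +B: nom +5.500 → Σnom=47.200; wc +0.030/-0.030 → slack +0.190/-0.100; half-tol=0.030, Σhalf²=0.014125
  -C: nom -35.270 → Σnom=11.930; wc +0.200/-0.200 → slack +0.390/-0.300; half-tol=0.200, Σhalf²=0.054125
  -D: nom -43.800 → Σnom=-31.870; wc +0.029/-0.420 → slack +0.419/-0.720; half-tol=0.225, Σhalf²=0.104525
  +E: nom +19.840 → Σnom=-12.030; wc +0.481/-0.230 → slack +0.900/-0.950; half-tol=0.355, Σhalf²=0.230906
  +F: nom +42.200 → Σnom=30.170; wc +0.151/-0.151 → slack +1.051/-1.101; half-tol=0.151, Σhalf²=0.253707
Nominal = 30.170. Worst-case = [30.170 - 1.101, 30.170 + 1.051] = [29.069, 31.221]. RSS = √0.253707 = 0.504.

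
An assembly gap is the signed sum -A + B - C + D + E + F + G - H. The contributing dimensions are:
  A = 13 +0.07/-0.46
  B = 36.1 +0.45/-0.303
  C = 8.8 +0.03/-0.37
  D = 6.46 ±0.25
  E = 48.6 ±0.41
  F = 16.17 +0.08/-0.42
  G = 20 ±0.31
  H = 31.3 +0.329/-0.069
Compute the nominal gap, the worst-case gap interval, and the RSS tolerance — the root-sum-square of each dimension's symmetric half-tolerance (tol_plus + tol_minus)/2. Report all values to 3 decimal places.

nominal=74.230 wc=[72.108,76.629] rss=0.825

Stack each dimension's contribution:
  -A: nom -13.000 → Σnom=-13.000; wc +0.460/-0.070 → slack +0.460/-0.070; half-tol=0.265, Σhalf²=0.070225
  +B: nom +36.100 → Σnom=23.100; wc +0.450/-0.303 → slack +0.910/-0.373; half-tol=0.377, Σhalf²=0.211977
  -C: nom -8.800 → Σnom=14.300; wc +0.370/-0.030 → slack +1.280/-0.403; half-tol=0.200, Σhalf²=0.251977
  +D: nom +6.460 → Σnom=20.760; wc +0.250/-0.250 → slack +1.530/-0.653; half-tol=0.250, Σhalf²=0.314477
  +E: nom +48.600 → Σnom=69.360; wc +0.410/-0.410 → slack +1.940/-1.063; half-tol=0.410, Σhalf²=0.482577
  +F: nom +16.170 → Σnom=85.530; wc +0.080/-0.420 → slack +2.020/-1.483; half-tol=0.250, Σhalf²=0.545077
  +G: nom +20.000 → Σnom=105.530; wc +0.310/-0.310 → slack +2.330/-1.793; half-tol=0.310, Σhalf²=0.641177
  -H: nom -31.300 → Σnom=74.230; wc +0.069/-0.329 → slack +2.399/-2.122; half-tol=0.199, Σhalf²=0.680778
Nominal = 74.230. Worst-case = [74.230 - 2.122, 74.230 + 2.399] = [72.108, 76.629]. RSS = √0.680778 = 0.825.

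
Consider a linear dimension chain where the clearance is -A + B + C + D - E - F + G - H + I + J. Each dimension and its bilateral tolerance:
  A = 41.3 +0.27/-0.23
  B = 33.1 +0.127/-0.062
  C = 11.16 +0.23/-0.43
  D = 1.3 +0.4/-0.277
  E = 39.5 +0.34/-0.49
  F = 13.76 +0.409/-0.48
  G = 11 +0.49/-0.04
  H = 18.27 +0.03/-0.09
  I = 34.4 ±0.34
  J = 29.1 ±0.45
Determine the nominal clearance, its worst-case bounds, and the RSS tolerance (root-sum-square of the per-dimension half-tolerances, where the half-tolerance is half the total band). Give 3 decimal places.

Stack each dimension's contribution:
  -A: nom -41.300 → Σnom=-41.300; wc +0.230/-0.270 → slack +0.230/-0.270; half-tol=0.250, Σhalf²=0.062500
  +B: nom +33.100 → Σnom=-8.200; wc +0.127/-0.062 → slack +0.357/-0.332; half-tol=0.095, Σhalf²=0.071430
  +C: nom +11.160 → Σnom=2.960; wc +0.230/-0.430 → slack +0.587/-0.762; half-tol=0.330, Σhalf²=0.180330
  +D: nom +1.300 → Σnom=4.260; wc +0.400/-0.277 → slack +0.987/-1.039; half-tol=0.339, Σhalf²=0.294913
  -E: nom -39.500 → Σnom=-35.240; wc +0.490/-0.340 → slack +1.477/-1.379; half-tol=0.415, Σhalf²=0.467138
  -F: nom -13.760 → Σnom=-49.000; wc +0.480/-0.409 → slack +1.957/-1.788; half-tol=0.445, Σhalf²=0.664718
  +G: nom +11.000 → Σnom=-38.000; wc +0.490/-0.040 → slack +2.447/-1.828; half-tol=0.265, Σhalf²=0.734943
  -H: nom -18.270 → Σnom=-56.270; wc +0.090/-0.030 → slack +2.537/-1.858; half-tol=0.060, Σhalf²=0.738543
  +I: nom +34.400 → Σnom=-21.870; wc +0.340/-0.340 → slack +2.877/-2.198; half-tol=0.340, Σhalf²=0.854143
  +J: nom +29.100 → Σnom=7.230; wc +0.450/-0.450 → slack +3.327/-2.648; half-tol=0.450, Σhalf²=1.056643
Nominal = 7.230. Worst-case = [7.230 - 2.648, 7.230 + 3.327] = [4.582, 10.557]. RSS = √1.056643 = 1.028.

nominal=7.230 wc=[4.582,10.557] rss=1.028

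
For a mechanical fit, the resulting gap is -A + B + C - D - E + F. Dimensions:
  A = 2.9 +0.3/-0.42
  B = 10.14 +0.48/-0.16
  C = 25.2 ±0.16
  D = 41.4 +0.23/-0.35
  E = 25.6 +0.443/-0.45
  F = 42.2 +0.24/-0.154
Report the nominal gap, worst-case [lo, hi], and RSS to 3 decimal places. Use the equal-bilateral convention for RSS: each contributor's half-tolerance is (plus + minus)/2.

Stack each dimension's contribution:
  -A: nom -2.900 → Σnom=-2.900; wc +0.420/-0.300 → slack +0.420/-0.300; half-tol=0.360, Σhalf²=0.129600
  +B: nom +10.140 → Σnom=7.240; wc +0.480/-0.160 → slack +0.900/-0.460; half-tol=0.320, Σhalf²=0.232000
  +C: nom +25.200 → Σnom=32.440; wc +0.160/-0.160 → slack +1.060/-0.620; half-tol=0.160, Σhalf²=0.257600
  -D: nom -41.400 → Σnom=-8.960; wc +0.350/-0.230 → slack +1.410/-0.850; half-tol=0.290, Σhalf²=0.341700
  -E: nom -25.600 → Σnom=-34.560; wc +0.450/-0.443 → slack +1.860/-1.293; half-tol=0.447, Σhalf²=0.541062
  +F: nom +42.200 → Σnom=7.640; wc +0.240/-0.154 → slack +2.100/-1.447; half-tol=0.197, Σhalf²=0.579871
Nominal = 7.640. Worst-case = [7.640 - 1.447, 7.640 + 2.100] = [6.193, 9.740]. RSS = √0.579871 = 0.761.

nominal=7.640 wc=[6.193,9.740] rss=0.761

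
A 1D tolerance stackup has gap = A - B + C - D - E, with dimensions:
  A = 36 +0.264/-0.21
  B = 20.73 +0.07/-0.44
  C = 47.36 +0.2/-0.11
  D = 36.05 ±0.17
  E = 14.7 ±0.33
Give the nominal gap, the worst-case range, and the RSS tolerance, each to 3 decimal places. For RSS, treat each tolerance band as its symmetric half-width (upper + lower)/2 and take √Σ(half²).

nominal=11.880 wc=[10.990,13.284] rss=0.532

Stack each dimension's contribution:
  +A: nom +36.000 → Σnom=36.000; wc +0.264/-0.210 → slack +0.264/-0.210; half-tol=0.237, Σhalf²=0.056169
  -B: nom -20.730 → Σnom=15.270; wc +0.440/-0.070 → slack +0.704/-0.280; half-tol=0.255, Σhalf²=0.121194
  +C: nom +47.360 → Σnom=62.630; wc +0.200/-0.110 → slack +0.904/-0.390; half-tol=0.155, Σhalf²=0.145219
  -D: nom -36.050 → Σnom=26.580; wc +0.170/-0.170 → slack +1.074/-0.560; half-tol=0.170, Σhalf²=0.174119
  -E: nom -14.700 → Σnom=11.880; wc +0.330/-0.330 → slack +1.404/-0.890; half-tol=0.330, Σhalf²=0.283019
Nominal = 11.880. Worst-case = [11.880 - 0.890, 11.880 + 1.404] = [10.990, 13.284]. RSS = √0.283019 = 0.532.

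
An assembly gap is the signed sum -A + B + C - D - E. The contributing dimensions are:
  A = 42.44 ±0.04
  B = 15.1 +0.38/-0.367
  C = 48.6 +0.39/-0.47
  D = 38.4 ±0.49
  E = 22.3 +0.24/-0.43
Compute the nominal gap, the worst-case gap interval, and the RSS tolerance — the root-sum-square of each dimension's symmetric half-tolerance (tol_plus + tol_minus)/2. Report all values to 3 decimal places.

nominal=-39.440 wc=[-41.047,-37.710] rss=0.824

Stack each dimension's contribution:
  -A: nom -42.440 → Σnom=-42.440; wc +0.040/-0.040 → slack +0.040/-0.040; half-tol=0.040, Σhalf²=0.001600
  +B: nom +15.100 → Σnom=-27.340; wc +0.380/-0.367 → slack +0.420/-0.407; half-tol=0.373, Σhalf²=0.141102
  +C: nom +48.600 → Σnom=21.260; wc +0.390/-0.470 → slack +0.810/-0.877; half-tol=0.430, Σhalf²=0.326002
  -D: nom -38.400 → Σnom=-17.140; wc +0.490/-0.490 → slack +1.300/-1.367; half-tol=0.490, Σhalf²=0.566102
  -E: nom -22.300 → Σnom=-39.440; wc +0.430/-0.240 → slack +1.730/-1.607; half-tol=0.335, Σhalf²=0.678327
Nominal = -39.440. Worst-case = [-39.440 - 1.607, -39.440 + 1.730] = [-41.047, -37.710]. RSS = √0.678327 = 0.824.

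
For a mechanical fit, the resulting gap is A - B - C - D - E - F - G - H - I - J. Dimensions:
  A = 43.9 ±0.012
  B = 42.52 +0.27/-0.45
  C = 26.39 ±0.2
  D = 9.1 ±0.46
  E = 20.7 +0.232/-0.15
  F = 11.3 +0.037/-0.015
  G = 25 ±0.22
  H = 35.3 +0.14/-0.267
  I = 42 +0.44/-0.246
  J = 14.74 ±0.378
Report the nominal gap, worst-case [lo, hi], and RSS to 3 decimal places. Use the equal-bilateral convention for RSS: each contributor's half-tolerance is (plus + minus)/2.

Stack each dimension's contribution:
  +A: nom +43.900 → Σnom=43.900; wc +0.012/-0.012 → slack +0.012/-0.012; half-tol=0.012, Σhalf²=0.000144
  -B: nom -42.520 → Σnom=1.380; wc +0.450/-0.270 → slack +0.462/-0.282; half-tol=0.360, Σhalf²=0.129744
  -C: nom -26.390 → Σnom=-25.010; wc +0.200/-0.200 → slack +0.662/-0.482; half-tol=0.200, Σhalf²=0.169744
  -D: nom -9.100 → Σnom=-34.110; wc +0.460/-0.460 → slack +1.122/-0.942; half-tol=0.460, Σhalf²=0.381344
  -E: nom -20.700 → Σnom=-54.810; wc +0.150/-0.232 → slack +1.272/-1.174; half-tol=0.191, Σhalf²=0.417825
  -F: nom -11.300 → Σnom=-66.110; wc +0.015/-0.037 → slack +1.287/-1.211; half-tol=0.026, Σhalf²=0.418501
  -G: nom -25.000 → Σnom=-91.110; wc +0.220/-0.220 → slack +1.507/-1.431; half-tol=0.220, Σhalf²=0.466901
  -H: nom -35.300 → Σnom=-126.410; wc +0.267/-0.140 → slack +1.774/-1.571; half-tol=0.204, Σhalf²=0.508313
  -I: nom -42.000 → Σnom=-168.410; wc +0.246/-0.440 → slack +2.020/-2.011; half-tol=0.343, Σhalf²=0.625962
  -J: nom -14.740 → Σnom=-183.150; wc +0.378/-0.378 → slack +2.398/-2.389; half-tol=0.378, Σhalf²=0.768846
Nominal = -183.150. Worst-case = [-183.150 - 2.389, -183.150 + 2.398] = [-185.539, -180.752]. RSS = √0.768846 = 0.877.

nominal=-183.150 wc=[-185.539,-180.752] rss=0.877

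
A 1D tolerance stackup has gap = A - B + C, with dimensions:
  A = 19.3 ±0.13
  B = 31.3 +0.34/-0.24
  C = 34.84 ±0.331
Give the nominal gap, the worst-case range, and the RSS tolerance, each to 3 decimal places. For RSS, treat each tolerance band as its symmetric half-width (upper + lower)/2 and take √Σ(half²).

nominal=22.840 wc=[22.039,23.541] rss=0.459

Stack each dimension's contribution:
  +A: nom +19.300 → Σnom=19.300; wc +0.130/-0.130 → slack +0.130/-0.130; half-tol=0.130, Σhalf²=0.016900
  -B: nom -31.300 → Σnom=-12.000; wc +0.240/-0.340 → slack +0.370/-0.470; half-tol=0.290, Σhalf²=0.101000
  +C: nom +34.840 → Σnom=22.840; wc +0.331/-0.331 → slack +0.701/-0.801; half-tol=0.331, Σhalf²=0.210561
Nominal = 22.840. Worst-case = [22.840 - 0.801, 22.840 + 0.701] = [22.039, 23.541]. RSS = √0.210561 = 0.459.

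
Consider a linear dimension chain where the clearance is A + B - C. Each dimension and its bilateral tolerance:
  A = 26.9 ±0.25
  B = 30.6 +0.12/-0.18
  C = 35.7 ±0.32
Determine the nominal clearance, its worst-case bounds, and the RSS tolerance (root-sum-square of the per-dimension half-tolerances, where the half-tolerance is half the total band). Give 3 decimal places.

Stack each dimension's contribution:
  +A: nom +26.900 → Σnom=26.900; wc +0.250/-0.250 → slack +0.250/-0.250; half-tol=0.250, Σhalf²=0.062500
  +B: nom +30.600 → Σnom=57.500; wc +0.120/-0.180 → slack +0.370/-0.430; half-tol=0.150, Σhalf²=0.085000
  -C: nom -35.700 → Σnom=21.800; wc +0.320/-0.320 → slack +0.690/-0.750; half-tol=0.320, Σhalf²=0.187400
Nominal = 21.800. Worst-case = [21.800 - 0.750, 21.800 + 0.690] = [21.050, 22.490]. RSS = √0.187400 = 0.433.

nominal=21.800 wc=[21.050,22.490] rss=0.433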